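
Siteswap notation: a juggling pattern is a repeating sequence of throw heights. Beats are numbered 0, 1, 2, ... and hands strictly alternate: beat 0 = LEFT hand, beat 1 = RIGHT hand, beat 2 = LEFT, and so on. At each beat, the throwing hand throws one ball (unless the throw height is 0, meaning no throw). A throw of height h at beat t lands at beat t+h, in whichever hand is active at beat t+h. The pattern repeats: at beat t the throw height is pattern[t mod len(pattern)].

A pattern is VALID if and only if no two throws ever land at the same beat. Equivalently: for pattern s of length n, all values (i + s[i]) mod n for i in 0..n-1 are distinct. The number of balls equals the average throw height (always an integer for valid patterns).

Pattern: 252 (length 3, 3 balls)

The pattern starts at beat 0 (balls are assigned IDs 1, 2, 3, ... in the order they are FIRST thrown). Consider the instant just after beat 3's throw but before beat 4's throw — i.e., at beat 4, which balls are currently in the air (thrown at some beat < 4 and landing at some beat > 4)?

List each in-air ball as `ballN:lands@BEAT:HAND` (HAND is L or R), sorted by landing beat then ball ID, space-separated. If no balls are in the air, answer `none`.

Answer: ball3:lands@5:R ball2:lands@6:L

Derivation:
Beat 0 (L): throw ball1 h=2 -> lands@2:L; in-air after throw: [b1@2:L]
Beat 1 (R): throw ball2 h=5 -> lands@6:L; in-air after throw: [b1@2:L b2@6:L]
Beat 2 (L): throw ball1 h=2 -> lands@4:L; in-air after throw: [b1@4:L b2@6:L]
Beat 3 (R): throw ball3 h=2 -> lands@5:R; in-air after throw: [b1@4:L b3@5:R b2@6:L]
Beat 4 (L): throw ball1 h=5 -> lands@9:R; in-air after throw: [b3@5:R b2@6:L b1@9:R]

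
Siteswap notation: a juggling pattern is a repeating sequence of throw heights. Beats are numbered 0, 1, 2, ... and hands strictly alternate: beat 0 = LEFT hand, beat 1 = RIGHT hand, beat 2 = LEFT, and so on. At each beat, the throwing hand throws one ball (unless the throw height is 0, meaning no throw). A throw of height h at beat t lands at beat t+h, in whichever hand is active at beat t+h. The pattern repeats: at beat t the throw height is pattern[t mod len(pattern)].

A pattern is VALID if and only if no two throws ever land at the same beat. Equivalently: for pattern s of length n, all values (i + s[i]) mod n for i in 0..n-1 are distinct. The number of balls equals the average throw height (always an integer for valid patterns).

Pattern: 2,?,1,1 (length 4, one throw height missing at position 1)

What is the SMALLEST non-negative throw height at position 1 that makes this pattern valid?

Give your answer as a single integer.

i=0: (0 + 2) mod 4 = 2
i=1: s[i]=? (unknown)
i=2: (2 + 1) mod 4 = 3
i=3: (3 + 1) mod 4 = 0
Known residues: [0, 2, 3]; need a permutation of 0..3, so missing residue r = 1
Need (1 + s) mod 4 = 1; smallest s = (1 - 1) mod 4 = 0

Answer: 0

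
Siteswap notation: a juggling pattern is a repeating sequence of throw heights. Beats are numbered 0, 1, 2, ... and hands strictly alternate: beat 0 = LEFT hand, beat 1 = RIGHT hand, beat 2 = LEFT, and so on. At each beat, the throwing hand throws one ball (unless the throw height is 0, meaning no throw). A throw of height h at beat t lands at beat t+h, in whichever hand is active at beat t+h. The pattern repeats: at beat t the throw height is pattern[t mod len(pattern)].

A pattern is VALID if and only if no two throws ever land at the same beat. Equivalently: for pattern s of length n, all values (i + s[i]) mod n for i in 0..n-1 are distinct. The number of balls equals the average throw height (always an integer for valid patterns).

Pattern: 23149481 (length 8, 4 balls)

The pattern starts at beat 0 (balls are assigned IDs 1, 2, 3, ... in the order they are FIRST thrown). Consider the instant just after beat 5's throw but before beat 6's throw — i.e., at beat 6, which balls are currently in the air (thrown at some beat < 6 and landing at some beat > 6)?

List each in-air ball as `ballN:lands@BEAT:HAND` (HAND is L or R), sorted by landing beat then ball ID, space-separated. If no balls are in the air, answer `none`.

Answer: ball1:lands@7:R ball3:lands@9:R ball2:lands@13:R

Derivation:
Beat 0 (L): throw ball1 h=2 -> lands@2:L; in-air after throw: [b1@2:L]
Beat 1 (R): throw ball2 h=3 -> lands@4:L; in-air after throw: [b1@2:L b2@4:L]
Beat 2 (L): throw ball1 h=1 -> lands@3:R; in-air after throw: [b1@3:R b2@4:L]
Beat 3 (R): throw ball1 h=4 -> lands@7:R; in-air after throw: [b2@4:L b1@7:R]
Beat 4 (L): throw ball2 h=9 -> lands@13:R; in-air after throw: [b1@7:R b2@13:R]
Beat 5 (R): throw ball3 h=4 -> lands@9:R; in-air after throw: [b1@7:R b3@9:R b2@13:R]
Beat 6 (L): throw ball4 h=8 -> lands@14:L; in-air after throw: [b1@7:R b3@9:R b2@13:R b4@14:L]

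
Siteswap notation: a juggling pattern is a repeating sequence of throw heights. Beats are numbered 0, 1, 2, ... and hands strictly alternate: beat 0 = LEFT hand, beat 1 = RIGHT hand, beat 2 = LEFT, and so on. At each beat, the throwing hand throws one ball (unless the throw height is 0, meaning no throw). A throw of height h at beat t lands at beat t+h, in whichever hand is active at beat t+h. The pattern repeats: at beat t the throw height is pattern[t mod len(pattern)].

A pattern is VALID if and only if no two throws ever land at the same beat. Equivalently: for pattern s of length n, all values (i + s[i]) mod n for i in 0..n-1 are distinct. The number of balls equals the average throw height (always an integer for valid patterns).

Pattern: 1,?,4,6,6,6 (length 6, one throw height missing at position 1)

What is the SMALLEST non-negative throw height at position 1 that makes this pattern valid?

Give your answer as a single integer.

Answer: 1

Derivation:
i=0: (0 + 1) mod 6 = 1
i=1: s[i]=? (unknown)
i=2: (2 + 4) mod 6 = 0
i=3: (3 + 6) mod 6 = 3
i=4: (4 + 6) mod 6 = 4
i=5: (5 + 6) mod 6 = 5
Known residues: [0, 1, 3, 4, 5]; need a permutation of 0..5, so missing residue r = 2
Need (1 + s) mod 6 = 2; smallest s = (2 - 1) mod 6 = 1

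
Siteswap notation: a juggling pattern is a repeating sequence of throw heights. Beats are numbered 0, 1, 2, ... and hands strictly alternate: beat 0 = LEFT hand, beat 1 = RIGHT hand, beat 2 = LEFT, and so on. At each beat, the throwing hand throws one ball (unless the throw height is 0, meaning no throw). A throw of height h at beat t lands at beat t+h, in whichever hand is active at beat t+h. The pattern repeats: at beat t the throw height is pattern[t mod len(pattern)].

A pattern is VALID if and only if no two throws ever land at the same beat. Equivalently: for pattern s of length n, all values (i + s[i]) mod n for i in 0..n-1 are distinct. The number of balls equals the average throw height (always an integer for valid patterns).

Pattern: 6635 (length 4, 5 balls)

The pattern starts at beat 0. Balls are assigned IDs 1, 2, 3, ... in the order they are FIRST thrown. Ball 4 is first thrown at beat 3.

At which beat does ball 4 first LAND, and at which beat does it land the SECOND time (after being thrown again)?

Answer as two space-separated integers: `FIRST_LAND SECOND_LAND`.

Beat 0 (L): throw ball1 h=6 -> lands@6:L; in-air after throw: [b1@6:L]
Beat 1 (R): throw ball2 h=6 -> lands@7:R; in-air after throw: [b1@6:L b2@7:R]
Beat 2 (L): throw ball3 h=3 -> lands@5:R; in-air after throw: [b3@5:R b1@6:L b2@7:R]
Beat 3 (R): throw ball4 h=5 -> lands@8:L; in-air after throw: [b3@5:R b1@6:L b2@7:R b4@8:L]
Beat 4 (L): throw ball5 h=6 -> lands@10:L; in-air after throw: [b3@5:R b1@6:L b2@7:R b4@8:L b5@10:L]
Beat 5 (R): throw ball3 h=6 -> lands@11:R; in-air after throw: [b1@6:L b2@7:R b4@8:L b5@10:L b3@11:R]
Beat 6 (L): throw ball1 h=3 -> lands@9:R; in-air after throw: [b2@7:R b4@8:L b1@9:R b5@10:L b3@11:R]
Beat 7 (R): throw ball2 h=5 -> lands@12:L; in-air after throw: [b4@8:L b1@9:R b5@10:L b3@11:R b2@12:L]
Beat 8 (L): throw ball4 h=6 -> lands@14:L; in-air after throw: [b1@9:R b5@10:L b3@11:R b2@12:L b4@14:L]
Beat 9 (R): throw ball1 h=6 -> lands@15:R; in-air after throw: [b5@10:L b3@11:R b2@12:L b4@14:L b1@15:R]
Beat 10 (L): throw ball5 h=3 -> lands@13:R; in-air after throw: [b3@11:R b2@12:L b5@13:R b4@14:L b1@15:R]
Beat 11 (R): throw ball3 h=5 -> lands@16:L; in-air after throw: [b2@12:L b5@13:R b4@14:L b1@15:R b3@16:L]
Beat 12 (L): throw ball2 h=6 -> lands@18:L; in-air after throw: [b5@13:R b4@14:L b1@15:R b3@16:L b2@18:L]
Beat 13 (R): throw ball5 h=6 -> lands@19:R; in-air after throw: [b4@14:L b1@15:R b3@16:L b2@18:L b5@19:R]
Beat 14 (L): throw ball4 h=3 -> lands@17:R; in-air after throw: [b1@15:R b3@16:L b4@17:R b2@18:L b5@19:R]
Ball 4: thrown@3 h=5 -> first land @8; rethrown@8 h=6 -> second land @14

Answer: 8 14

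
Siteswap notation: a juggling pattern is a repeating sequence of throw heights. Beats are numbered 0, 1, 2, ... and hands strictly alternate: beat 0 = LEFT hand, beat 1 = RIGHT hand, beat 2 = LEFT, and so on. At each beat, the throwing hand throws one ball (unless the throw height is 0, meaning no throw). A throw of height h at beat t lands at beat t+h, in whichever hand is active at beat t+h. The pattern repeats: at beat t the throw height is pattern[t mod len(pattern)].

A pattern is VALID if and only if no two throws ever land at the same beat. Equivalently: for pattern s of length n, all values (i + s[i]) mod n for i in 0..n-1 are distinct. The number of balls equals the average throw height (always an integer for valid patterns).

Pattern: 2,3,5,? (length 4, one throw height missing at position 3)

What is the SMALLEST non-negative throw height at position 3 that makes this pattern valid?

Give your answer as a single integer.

i=0: (0 + 2) mod 4 = 2
i=1: (1 + 3) mod 4 = 0
i=2: (2 + 5) mod 4 = 3
i=3: s[i]=? (unknown)
Known residues: [0, 2, 3]; need a permutation of 0..3, so missing residue r = 1
Need (3 + s) mod 4 = 1; smallest s = (1 - 3) mod 4 = 2

Answer: 2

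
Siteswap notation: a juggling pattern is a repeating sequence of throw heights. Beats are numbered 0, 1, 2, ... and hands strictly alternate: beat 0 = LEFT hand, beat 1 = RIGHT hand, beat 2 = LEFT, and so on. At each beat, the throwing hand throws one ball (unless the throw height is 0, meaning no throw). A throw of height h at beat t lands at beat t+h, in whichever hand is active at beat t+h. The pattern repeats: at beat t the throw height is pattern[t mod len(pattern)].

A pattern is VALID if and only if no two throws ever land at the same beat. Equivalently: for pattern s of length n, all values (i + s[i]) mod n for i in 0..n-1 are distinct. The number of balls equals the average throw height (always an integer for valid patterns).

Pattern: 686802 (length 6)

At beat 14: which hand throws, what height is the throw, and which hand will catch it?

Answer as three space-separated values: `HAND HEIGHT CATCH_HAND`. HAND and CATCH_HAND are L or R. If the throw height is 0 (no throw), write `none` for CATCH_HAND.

Beat 14: 14 mod 2 = 0, so hand = L
Throw height = pattern[14 mod 6] = pattern[2] = 6
Lands at beat 14+6=20, 20 mod 2 = 0, so catch hand = L

Answer: L 6 L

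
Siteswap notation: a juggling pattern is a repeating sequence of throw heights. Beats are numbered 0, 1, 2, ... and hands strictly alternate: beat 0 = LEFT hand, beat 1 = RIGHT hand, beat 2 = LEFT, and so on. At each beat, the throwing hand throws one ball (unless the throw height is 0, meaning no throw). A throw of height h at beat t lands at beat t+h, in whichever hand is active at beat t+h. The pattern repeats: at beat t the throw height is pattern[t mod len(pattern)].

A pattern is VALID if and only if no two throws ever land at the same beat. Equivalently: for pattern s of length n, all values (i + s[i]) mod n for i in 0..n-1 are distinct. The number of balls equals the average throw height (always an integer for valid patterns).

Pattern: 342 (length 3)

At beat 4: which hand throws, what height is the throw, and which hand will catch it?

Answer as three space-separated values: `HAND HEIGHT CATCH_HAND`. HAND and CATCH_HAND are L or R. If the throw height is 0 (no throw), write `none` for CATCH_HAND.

Answer: L 4 L

Derivation:
Beat 4: 4 mod 2 = 0, so hand = L
Throw height = pattern[4 mod 3] = pattern[1] = 4
Lands at beat 4+4=8, 8 mod 2 = 0, so catch hand = L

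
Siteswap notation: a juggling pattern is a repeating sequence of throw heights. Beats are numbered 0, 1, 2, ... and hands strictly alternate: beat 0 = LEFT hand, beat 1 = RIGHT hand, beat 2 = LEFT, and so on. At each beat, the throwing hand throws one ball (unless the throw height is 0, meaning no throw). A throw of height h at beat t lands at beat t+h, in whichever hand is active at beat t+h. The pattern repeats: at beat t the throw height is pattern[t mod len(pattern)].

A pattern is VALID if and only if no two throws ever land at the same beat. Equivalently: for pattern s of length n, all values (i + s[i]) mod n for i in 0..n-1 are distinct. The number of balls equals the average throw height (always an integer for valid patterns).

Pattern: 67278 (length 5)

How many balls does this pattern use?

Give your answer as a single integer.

Answer: 6

Derivation:
Pattern = [6, 7, 2, 7, 8], length n = 5
  position 0: throw height = 6, running sum = 6
  position 1: throw height = 7, running sum = 13
  position 2: throw height = 2, running sum = 15
  position 3: throw height = 7, running sum = 22
  position 4: throw height = 8, running sum = 30
Total sum = 30; balls = sum / n = 30 / 5 = 6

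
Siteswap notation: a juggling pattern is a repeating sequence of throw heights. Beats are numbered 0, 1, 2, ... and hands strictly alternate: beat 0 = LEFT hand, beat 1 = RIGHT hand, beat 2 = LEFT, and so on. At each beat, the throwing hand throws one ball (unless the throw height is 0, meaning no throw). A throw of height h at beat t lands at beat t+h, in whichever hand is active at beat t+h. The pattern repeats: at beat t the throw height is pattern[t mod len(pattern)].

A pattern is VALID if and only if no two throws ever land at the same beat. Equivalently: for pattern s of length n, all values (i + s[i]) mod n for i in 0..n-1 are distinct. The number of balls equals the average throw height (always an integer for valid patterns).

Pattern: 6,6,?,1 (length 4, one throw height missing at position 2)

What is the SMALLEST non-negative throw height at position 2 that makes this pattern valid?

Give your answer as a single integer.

Answer: 3

Derivation:
i=0: (0 + 6) mod 4 = 2
i=1: (1 + 6) mod 4 = 3
i=2: s[i]=? (unknown)
i=3: (3 + 1) mod 4 = 0
Known residues: [0, 2, 3]; need a permutation of 0..3, so missing residue r = 1
Need (2 + s) mod 4 = 1; smallest s = (1 - 2) mod 4 = 3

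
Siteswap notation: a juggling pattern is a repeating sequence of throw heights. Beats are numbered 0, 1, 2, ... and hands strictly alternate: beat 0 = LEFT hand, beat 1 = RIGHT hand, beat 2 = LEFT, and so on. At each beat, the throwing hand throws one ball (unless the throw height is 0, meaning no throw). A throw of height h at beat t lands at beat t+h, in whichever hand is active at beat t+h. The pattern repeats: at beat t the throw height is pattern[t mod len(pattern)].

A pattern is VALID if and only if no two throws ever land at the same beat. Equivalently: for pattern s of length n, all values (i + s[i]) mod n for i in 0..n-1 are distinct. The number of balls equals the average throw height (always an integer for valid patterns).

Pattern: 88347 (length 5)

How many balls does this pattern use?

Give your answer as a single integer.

Pattern = [8, 8, 3, 4, 7], length n = 5
  position 0: throw height = 8, running sum = 8
  position 1: throw height = 8, running sum = 16
  position 2: throw height = 3, running sum = 19
  position 3: throw height = 4, running sum = 23
  position 4: throw height = 7, running sum = 30
Total sum = 30; balls = sum / n = 30 / 5 = 6

Answer: 6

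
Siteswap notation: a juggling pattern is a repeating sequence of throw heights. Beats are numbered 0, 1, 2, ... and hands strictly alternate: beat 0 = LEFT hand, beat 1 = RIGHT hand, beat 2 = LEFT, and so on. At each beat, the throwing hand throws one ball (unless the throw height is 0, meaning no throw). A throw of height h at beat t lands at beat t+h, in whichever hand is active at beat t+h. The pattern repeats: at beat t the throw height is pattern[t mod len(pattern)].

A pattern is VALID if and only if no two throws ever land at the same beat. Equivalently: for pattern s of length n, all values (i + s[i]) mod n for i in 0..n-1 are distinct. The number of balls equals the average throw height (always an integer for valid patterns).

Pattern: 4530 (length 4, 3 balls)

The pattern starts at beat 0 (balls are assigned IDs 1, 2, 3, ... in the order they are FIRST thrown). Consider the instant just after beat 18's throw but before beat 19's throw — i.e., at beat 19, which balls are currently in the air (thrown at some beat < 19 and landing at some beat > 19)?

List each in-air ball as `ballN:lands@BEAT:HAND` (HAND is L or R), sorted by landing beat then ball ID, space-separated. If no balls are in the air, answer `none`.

Beat 0 (L): throw ball1 h=4 -> lands@4:L; in-air after throw: [b1@4:L]
Beat 1 (R): throw ball2 h=5 -> lands@6:L; in-air after throw: [b1@4:L b2@6:L]
Beat 2 (L): throw ball3 h=3 -> lands@5:R; in-air after throw: [b1@4:L b3@5:R b2@6:L]
Beat 4 (L): throw ball1 h=4 -> lands@8:L; in-air after throw: [b3@5:R b2@6:L b1@8:L]
Beat 5 (R): throw ball3 h=5 -> lands@10:L; in-air after throw: [b2@6:L b1@8:L b3@10:L]
Beat 6 (L): throw ball2 h=3 -> lands@9:R; in-air after throw: [b1@8:L b2@9:R b3@10:L]
Beat 8 (L): throw ball1 h=4 -> lands@12:L; in-air after throw: [b2@9:R b3@10:L b1@12:L]
Beat 9 (R): throw ball2 h=5 -> lands@14:L; in-air after throw: [b3@10:L b1@12:L b2@14:L]
Beat 10 (L): throw ball3 h=3 -> lands@13:R; in-air after throw: [b1@12:L b3@13:R b2@14:L]
Beat 12 (L): throw ball1 h=4 -> lands@16:L; in-air after throw: [b3@13:R b2@14:L b1@16:L]
Beat 13 (R): throw ball3 h=5 -> lands@18:L; in-air after throw: [b2@14:L b1@16:L b3@18:L]
Beat 14 (L): throw ball2 h=3 -> lands@17:R; in-air after throw: [b1@16:L b2@17:R b3@18:L]
Beat 16 (L): throw ball1 h=4 -> lands@20:L; in-air after throw: [b2@17:R b3@18:L b1@20:L]
Beat 17 (R): throw ball2 h=5 -> lands@22:L; in-air after throw: [b3@18:L b1@20:L b2@22:L]
Beat 18 (L): throw ball3 h=3 -> lands@21:R; in-air after throw: [b1@20:L b3@21:R b2@22:L]

Answer: ball1:lands@20:L ball3:lands@21:R ball2:lands@22:L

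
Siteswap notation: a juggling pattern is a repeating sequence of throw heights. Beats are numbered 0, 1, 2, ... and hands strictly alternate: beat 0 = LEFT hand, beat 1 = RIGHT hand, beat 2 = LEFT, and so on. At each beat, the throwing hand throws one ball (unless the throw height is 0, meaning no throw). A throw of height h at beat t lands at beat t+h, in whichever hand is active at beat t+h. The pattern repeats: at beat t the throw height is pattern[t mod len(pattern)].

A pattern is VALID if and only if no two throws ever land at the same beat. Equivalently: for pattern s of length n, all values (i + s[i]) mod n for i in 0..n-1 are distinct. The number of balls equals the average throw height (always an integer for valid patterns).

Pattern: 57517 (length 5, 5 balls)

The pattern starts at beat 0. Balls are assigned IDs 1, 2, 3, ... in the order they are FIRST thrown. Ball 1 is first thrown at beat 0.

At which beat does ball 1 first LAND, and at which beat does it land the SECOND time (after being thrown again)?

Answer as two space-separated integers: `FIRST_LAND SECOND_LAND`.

Beat 0 (L): throw ball1 h=5 -> lands@5:R; in-air after throw: [b1@5:R]
Beat 1 (R): throw ball2 h=7 -> lands@8:L; in-air after throw: [b1@5:R b2@8:L]
Beat 2 (L): throw ball3 h=5 -> lands@7:R; in-air after throw: [b1@5:R b3@7:R b2@8:L]
Beat 3 (R): throw ball4 h=1 -> lands@4:L; in-air after throw: [b4@4:L b1@5:R b3@7:R b2@8:L]
Beat 4 (L): throw ball4 h=7 -> lands@11:R; in-air after throw: [b1@5:R b3@7:R b2@8:L b4@11:R]
Beat 5 (R): throw ball1 h=5 -> lands@10:L; in-air after throw: [b3@7:R b2@8:L b1@10:L b4@11:R]
Beat 6 (L): throw ball5 h=7 -> lands@13:R; in-air after throw: [b3@7:R b2@8:L b1@10:L b4@11:R b5@13:R]
Beat 7 (R): throw ball3 h=5 -> lands@12:L; in-air after throw: [b2@8:L b1@10:L b4@11:R b3@12:L b5@13:R]
Beat 8 (L): throw ball2 h=1 -> lands@9:R; in-air after throw: [b2@9:R b1@10:L b4@11:R b3@12:L b5@13:R]
Beat 9 (R): throw ball2 h=7 -> lands@16:L; in-air after throw: [b1@10:L b4@11:R b3@12:L b5@13:R b2@16:L]
Beat 10 (L): throw ball1 h=5 -> lands@15:R; in-air after throw: [b4@11:R b3@12:L b5@13:R b1@15:R b2@16:L]
Ball 1: thrown@0 h=5 -> first land @5; rethrown@5 h=5 -> second land @10

Answer: 5 10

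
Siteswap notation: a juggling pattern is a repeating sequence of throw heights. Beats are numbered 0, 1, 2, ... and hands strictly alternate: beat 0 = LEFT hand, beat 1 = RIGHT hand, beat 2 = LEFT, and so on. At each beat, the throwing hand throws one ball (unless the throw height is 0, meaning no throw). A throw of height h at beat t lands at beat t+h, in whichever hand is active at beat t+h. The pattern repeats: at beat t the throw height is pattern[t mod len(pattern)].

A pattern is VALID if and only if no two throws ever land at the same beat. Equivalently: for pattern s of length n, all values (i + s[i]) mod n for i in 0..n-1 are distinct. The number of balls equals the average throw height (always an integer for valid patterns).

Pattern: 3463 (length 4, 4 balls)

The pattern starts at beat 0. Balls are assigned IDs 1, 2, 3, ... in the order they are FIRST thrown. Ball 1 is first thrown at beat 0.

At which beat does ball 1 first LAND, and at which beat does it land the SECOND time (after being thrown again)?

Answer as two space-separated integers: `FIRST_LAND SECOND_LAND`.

Beat 0 (L): throw ball1 h=3 -> lands@3:R; in-air after throw: [b1@3:R]
Beat 1 (R): throw ball2 h=4 -> lands@5:R; in-air after throw: [b1@3:R b2@5:R]
Beat 2 (L): throw ball3 h=6 -> lands@8:L; in-air after throw: [b1@3:R b2@5:R b3@8:L]
Beat 3 (R): throw ball1 h=3 -> lands@6:L; in-air after throw: [b2@5:R b1@6:L b3@8:L]
Beat 4 (L): throw ball4 h=3 -> lands@7:R; in-air after throw: [b2@5:R b1@6:L b4@7:R b3@8:L]
Beat 5 (R): throw ball2 h=4 -> lands@9:R; in-air after throw: [b1@6:L b4@7:R b3@8:L b2@9:R]
Beat 6 (L): throw ball1 h=6 -> lands@12:L; in-air after throw: [b4@7:R b3@8:L b2@9:R b1@12:L]
Ball 1: thrown@0 h=3 -> first land @3; rethrown@3 h=3 -> second land @6

Answer: 3 6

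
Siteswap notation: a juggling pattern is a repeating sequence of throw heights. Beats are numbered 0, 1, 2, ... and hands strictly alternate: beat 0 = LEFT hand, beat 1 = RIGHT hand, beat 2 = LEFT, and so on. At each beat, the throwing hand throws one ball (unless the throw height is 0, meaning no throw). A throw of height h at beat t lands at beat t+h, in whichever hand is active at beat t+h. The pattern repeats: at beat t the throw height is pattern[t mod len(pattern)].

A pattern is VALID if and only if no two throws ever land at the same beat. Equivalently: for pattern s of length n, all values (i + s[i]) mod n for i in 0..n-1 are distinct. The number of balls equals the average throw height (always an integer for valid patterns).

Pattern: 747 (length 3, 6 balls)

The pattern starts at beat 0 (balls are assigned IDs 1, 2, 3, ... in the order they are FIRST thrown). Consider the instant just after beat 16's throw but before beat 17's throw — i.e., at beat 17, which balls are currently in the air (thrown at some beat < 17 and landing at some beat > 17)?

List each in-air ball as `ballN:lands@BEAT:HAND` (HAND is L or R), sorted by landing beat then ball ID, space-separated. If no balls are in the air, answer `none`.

Answer: ball1:lands@18:L ball2:lands@19:R ball3:lands@20:L ball4:lands@21:R ball5:lands@22:L

Derivation:
Beat 0 (L): throw ball1 h=7 -> lands@7:R; in-air after throw: [b1@7:R]
Beat 1 (R): throw ball2 h=4 -> lands@5:R; in-air after throw: [b2@5:R b1@7:R]
Beat 2 (L): throw ball3 h=7 -> lands@9:R; in-air after throw: [b2@5:R b1@7:R b3@9:R]
Beat 3 (R): throw ball4 h=7 -> lands@10:L; in-air after throw: [b2@5:R b1@7:R b3@9:R b4@10:L]
Beat 4 (L): throw ball5 h=4 -> lands@8:L; in-air after throw: [b2@5:R b1@7:R b5@8:L b3@9:R b4@10:L]
Beat 5 (R): throw ball2 h=7 -> lands@12:L; in-air after throw: [b1@7:R b5@8:L b3@9:R b4@10:L b2@12:L]
Beat 6 (L): throw ball6 h=7 -> lands@13:R; in-air after throw: [b1@7:R b5@8:L b3@9:R b4@10:L b2@12:L b6@13:R]
Beat 7 (R): throw ball1 h=4 -> lands@11:R; in-air after throw: [b5@8:L b3@9:R b4@10:L b1@11:R b2@12:L b6@13:R]
Beat 8 (L): throw ball5 h=7 -> lands@15:R; in-air after throw: [b3@9:R b4@10:L b1@11:R b2@12:L b6@13:R b5@15:R]
Beat 9 (R): throw ball3 h=7 -> lands@16:L; in-air after throw: [b4@10:L b1@11:R b2@12:L b6@13:R b5@15:R b3@16:L]
Beat 10 (L): throw ball4 h=4 -> lands@14:L; in-air after throw: [b1@11:R b2@12:L b6@13:R b4@14:L b5@15:R b3@16:L]
Beat 11 (R): throw ball1 h=7 -> lands@18:L; in-air after throw: [b2@12:L b6@13:R b4@14:L b5@15:R b3@16:L b1@18:L]
Beat 12 (L): throw ball2 h=7 -> lands@19:R; in-air after throw: [b6@13:R b4@14:L b5@15:R b3@16:L b1@18:L b2@19:R]
Beat 13 (R): throw ball6 h=4 -> lands@17:R; in-air after throw: [b4@14:L b5@15:R b3@16:L b6@17:R b1@18:L b2@19:R]
Beat 14 (L): throw ball4 h=7 -> lands@21:R; in-air after throw: [b5@15:R b3@16:L b6@17:R b1@18:L b2@19:R b4@21:R]
Beat 15 (R): throw ball5 h=7 -> lands@22:L; in-air after throw: [b3@16:L b6@17:R b1@18:L b2@19:R b4@21:R b5@22:L]
Beat 16 (L): throw ball3 h=4 -> lands@20:L; in-air after throw: [b6@17:R b1@18:L b2@19:R b3@20:L b4@21:R b5@22:L]
Beat 17 (R): throw ball6 h=7 -> lands@24:L; in-air after throw: [b1@18:L b2@19:R b3@20:L b4@21:R b5@22:L b6@24:L]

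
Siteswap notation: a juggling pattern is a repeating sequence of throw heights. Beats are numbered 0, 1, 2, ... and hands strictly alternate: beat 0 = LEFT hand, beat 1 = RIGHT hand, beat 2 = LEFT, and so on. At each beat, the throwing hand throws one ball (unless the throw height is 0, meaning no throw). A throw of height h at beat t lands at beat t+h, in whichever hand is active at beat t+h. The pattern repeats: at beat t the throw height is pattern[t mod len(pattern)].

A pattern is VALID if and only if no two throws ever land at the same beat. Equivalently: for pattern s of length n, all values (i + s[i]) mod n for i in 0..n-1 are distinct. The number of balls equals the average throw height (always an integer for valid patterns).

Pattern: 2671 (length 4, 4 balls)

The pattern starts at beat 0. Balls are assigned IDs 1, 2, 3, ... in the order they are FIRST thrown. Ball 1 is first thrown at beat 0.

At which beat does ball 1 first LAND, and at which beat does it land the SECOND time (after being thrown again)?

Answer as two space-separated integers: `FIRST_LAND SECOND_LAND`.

Answer: 2 9

Derivation:
Beat 0 (L): throw ball1 h=2 -> lands@2:L; in-air after throw: [b1@2:L]
Beat 1 (R): throw ball2 h=6 -> lands@7:R; in-air after throw: [b1@2:L b2@7:R]
Beat 2 (L): throw ball1 h=7 -> lands@9:R; in-air after throw: [b2@7:R b1@9:R]
Beat 3 (R): throw ball3 h=1 -> lands@4:L; in-air after throw: [b3@4:L b2@7:R b1@9:R]
Beat 4 (L): throw ball3 h=2 -> lands@6:L; in-air after throw: [b3@6:L b2@7:R b1@9:R]
Beat 5 (R): throw ball4 h=6 -> lands@11:R; in-air after throw: [b3@6:L b2@7:R b1@9:R b4@11:R]
Beat 6 (L): throw ball3 h=7 -> lands@13:R; in-air after throw: [b2@7:R b1@9:R b4@11:R b3@13:R]
Beat 7 (R): throw ball2 h=1 -> lands@8:L; in-air after throw: [b2@8:L b1@9:R b4@11:R b3@13:R]
Beat 8 (L): throw ball2 h=2 -> lands@10:L; in-air after throw: [b1@9:R b2@10:L b4@11:R b3@13:R]
Beat 9 (R): throw ball1 h=6 -> lands@15:R; in-air after throw: [b2@10:L b4@11:R b3@13:R b1@15:R]
Ball 1: thrown@0 h=2 -> first land @2; rethrown@2 h=7 -> second land @9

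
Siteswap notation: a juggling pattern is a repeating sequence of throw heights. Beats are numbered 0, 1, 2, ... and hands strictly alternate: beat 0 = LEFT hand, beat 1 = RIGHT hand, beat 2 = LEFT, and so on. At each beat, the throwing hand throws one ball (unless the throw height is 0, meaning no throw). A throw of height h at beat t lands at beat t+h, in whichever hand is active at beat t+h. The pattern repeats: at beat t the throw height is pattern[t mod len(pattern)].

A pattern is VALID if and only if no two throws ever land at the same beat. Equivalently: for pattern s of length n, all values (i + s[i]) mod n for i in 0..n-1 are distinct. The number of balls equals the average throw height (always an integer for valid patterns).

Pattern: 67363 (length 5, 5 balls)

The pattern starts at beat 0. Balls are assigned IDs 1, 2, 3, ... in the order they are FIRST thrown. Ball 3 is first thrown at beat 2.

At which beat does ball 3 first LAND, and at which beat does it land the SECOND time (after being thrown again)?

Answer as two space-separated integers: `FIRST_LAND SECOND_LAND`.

Answer: 5 11

Derivation:
Beat 0 (L): throw ball1 h=6 -> lands@6:L; in-air after throw: [b1@6:L]
Beat 1 (R): throw ball2 h=7 -> lands@8:L; in-air after throw: [b1@6:L b2@8:L]
Beat 2 (L): throw ball3 h=3 -> lands@5:R; in-air after throw: [b3@5:R b1@6:L b2@8:L]
Beat 3 (R): throw ball4 h=6 -> lands@9:R; in-air after throw: [b3@5:R b1@6:L b2@8:L b4@9:R]
Beat 4 (L): throw ball5 h=3 -> lands@7:R; in-air after throw: [b3@5:R b1@6:L b5@7:R b2@8:L b4@9:R]
Beat 5 (R): throw ball3 h=6 -> lands@11:R; in-air after throw: [b1@6:L b5@7:R b2@8:L b4@9:R b3@11:R]
Beat 6 (L): throw ball1 h=7 -> lands@13:R; in-air after throw: [b5@7:R b2@8:L b4@9:R b3@11:R b1@13:R]
Beat 7 (R): throw ball5 h=3 -> lands@10:L; in-air after throw: [b2@8:L b4@9:R b5@10:L b3@11:R b1@13:R]
Beat 8 (L): throw ball2 h=6 -> lands@14:L; in-air after throw: [b4@9:R b5@10:L b3@11:R b1@13:R b2@14:L]
Beat 9 (R): throw ball4 h=3 -> lands@12:L; in-air after throw: [b5@10:L b3@11:R b4@12:L b1@13:R b2@14:L]
Beat 10 (L): throw ball5 h=6 -> lands@16:L; in-air after throw: [b3@11:R b4@12:L b1@13:R b2@14:L b5@16:L]
Beat 11 (R): throw ball3 h=7 -> lands@18:L; in-air after throw: [b4@12:L b1@13:R b2@14:L b5@16:L b3@18:L]
Ball 3: thrown@2 h=3 -> first land @5; rethrown@5 h=6 -> second land @11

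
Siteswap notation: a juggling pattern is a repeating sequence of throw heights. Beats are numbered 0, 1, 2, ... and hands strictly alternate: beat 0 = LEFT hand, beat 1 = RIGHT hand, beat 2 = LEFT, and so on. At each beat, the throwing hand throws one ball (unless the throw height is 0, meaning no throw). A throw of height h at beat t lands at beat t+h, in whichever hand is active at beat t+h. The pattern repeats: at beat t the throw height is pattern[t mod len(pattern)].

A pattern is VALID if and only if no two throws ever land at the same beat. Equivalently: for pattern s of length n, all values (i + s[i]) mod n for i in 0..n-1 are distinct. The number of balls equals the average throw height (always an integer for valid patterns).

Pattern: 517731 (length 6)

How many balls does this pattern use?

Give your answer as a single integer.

Answer: 4

Derivation:
Pattern = [5, 1, 7, 7, 3, 1], length n = 6
  position 0: throw height = 5, running sum = 5
  position 1: throw height = 1, running sum = 6
  position 2: throw height = 7, running sum = 13
  position 3: throw height = 7, running sum = 20
  position 4: throw height = 3, running sum = 23
  position 5: throw height = 1, running sum = 24
Total sum = 24; balls = sum / n = 24 / 6 = 4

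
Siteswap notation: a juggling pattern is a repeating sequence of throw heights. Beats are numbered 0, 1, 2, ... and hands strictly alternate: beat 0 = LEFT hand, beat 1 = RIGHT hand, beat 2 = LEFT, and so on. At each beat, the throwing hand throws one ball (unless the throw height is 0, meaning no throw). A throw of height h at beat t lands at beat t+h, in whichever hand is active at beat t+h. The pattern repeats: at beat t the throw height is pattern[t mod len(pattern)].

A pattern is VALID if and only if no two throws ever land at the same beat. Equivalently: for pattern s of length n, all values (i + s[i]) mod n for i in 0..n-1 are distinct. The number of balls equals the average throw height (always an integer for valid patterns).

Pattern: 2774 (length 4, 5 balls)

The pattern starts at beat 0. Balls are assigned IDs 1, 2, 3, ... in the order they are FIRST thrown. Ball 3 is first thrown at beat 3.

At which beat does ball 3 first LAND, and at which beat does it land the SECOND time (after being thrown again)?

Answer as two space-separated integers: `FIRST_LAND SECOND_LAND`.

Beat 0 (L): throw ball1 h=2 -> lands@2:L; in-air after throw: [b1@2:L]
Beat 1 (R): throw ball2 h=7 -> lands@8:L; in-air after throw: [b1@2:L b2@8:L]
Beat 2 (L): throw ball1 h=7 -> lands@9:R; in-air after throw: [b2@8:L b1@9:R]
Beat 3 (R): throw ball3 h=4 -> lands@7:R; in-air after throw: [b3@7:R b2@8:L b1@9:R]
Beat 4 (L): throw ball4 h=2 -> lands@6:L; in-air after throw: [b4@6:L b3@7:R b2@8:L b1@9:R]
Beat 5 (R): throw ball5 h=7 -> lands@12:L; in-air after throw: [b4@6:L b3@7:R b2@8:L b1@9:R b5@12:L]
Beat 6 (L): throw ball4 h=7 -> lands@13:R; in-air after throw: [b3@7:R b2@8:L b1@9:R b5@12:L b4@13:R]
Beat 7 (R): throw ball3 h=4 -> lands@11:R; in-air after throw: [b2@8:L b1@9:R b3@11:R b5@12:L b4@13:R]
Beat 8 (L): throw ball2 h=2 -> lands@10:L; in-air after throw: [b1@9:R b2@10:L b3@11:R b5@12:L b4@13:R]
Beat 9 (R): throw ball1 h=7 -> lands@16:L; in-air after throw: [b2@10:L b3@11:R b5@12:L b4@13:R b1@16:L]
Beat 10 (L): throw ball2 h=7 -> lands@17:R; in-air after throw: [b3@11:R b5@12:L b4@13:R b1@16:L b2@17:R]
Beat 11 (R): throw ball3 h=4 -> lands@15:R; in-air after throw: [b5@12:L b4@13:R b3@15:R b1@16:L b2@17:R]
Ball 3: thrown@3 h=4 -> first land @7; rethrown@7 h=4 -> second land @11

Answer: 7 11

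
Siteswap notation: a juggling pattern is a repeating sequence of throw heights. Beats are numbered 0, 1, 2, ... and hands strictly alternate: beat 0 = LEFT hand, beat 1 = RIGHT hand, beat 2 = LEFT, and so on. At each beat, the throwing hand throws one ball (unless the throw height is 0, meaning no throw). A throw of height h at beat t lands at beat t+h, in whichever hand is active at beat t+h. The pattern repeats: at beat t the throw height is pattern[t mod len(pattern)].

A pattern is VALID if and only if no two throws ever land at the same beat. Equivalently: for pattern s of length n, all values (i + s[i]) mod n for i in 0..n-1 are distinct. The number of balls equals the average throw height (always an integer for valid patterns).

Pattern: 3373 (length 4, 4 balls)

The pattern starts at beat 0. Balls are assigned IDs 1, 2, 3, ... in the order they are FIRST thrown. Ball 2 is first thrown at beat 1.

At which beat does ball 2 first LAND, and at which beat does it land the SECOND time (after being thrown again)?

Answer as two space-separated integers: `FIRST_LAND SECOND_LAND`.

Answer: 4 7

Derivation:
Beat 0 (L): throw ball1 h=3 -> lands@3:R; in-air after throw: [b1@3:R]
Beat 1 (R): throw ball2 h=3 -> lands@4:L; in-air after throw: [b1@3:R b2@4:L]
Beat 2 (L): throw ball3 h=7 -> lands@9:R; in-air after throw: [b1@3:R b2@4:L b3@9:R]
Beat 3 (R): throw ball1 h=3 -> lands@6:L; in-air after throw: [b2@4:L b1@6:L b3@9:R]
Beat 4 (L): throw ball2 h=3 -> lands@7:R; in-air after throw: [b1@6:L b2@7:R b3@9:R]
Beat 5 (R): throw ball4 h=3 -> lands@8:L; in-air after throw: [b1@6:L b2@7:R b4@8:L b3@9:R]
Beat 6 (L): throw ball1 h=7 -> lands@13:R; in-air after throw: [b2@7:R b4@8:L b3@9:R b1@13:R]
Beat 7 (R): throw ball2 h=3 -> lands@10:L; in-air after throw: [b4@8:L b3@9:R b2@10:L b1@13:R]
Ball 2: thrown@1 h=3 -> first land @4; rethrown@4 h=3 -> second land @7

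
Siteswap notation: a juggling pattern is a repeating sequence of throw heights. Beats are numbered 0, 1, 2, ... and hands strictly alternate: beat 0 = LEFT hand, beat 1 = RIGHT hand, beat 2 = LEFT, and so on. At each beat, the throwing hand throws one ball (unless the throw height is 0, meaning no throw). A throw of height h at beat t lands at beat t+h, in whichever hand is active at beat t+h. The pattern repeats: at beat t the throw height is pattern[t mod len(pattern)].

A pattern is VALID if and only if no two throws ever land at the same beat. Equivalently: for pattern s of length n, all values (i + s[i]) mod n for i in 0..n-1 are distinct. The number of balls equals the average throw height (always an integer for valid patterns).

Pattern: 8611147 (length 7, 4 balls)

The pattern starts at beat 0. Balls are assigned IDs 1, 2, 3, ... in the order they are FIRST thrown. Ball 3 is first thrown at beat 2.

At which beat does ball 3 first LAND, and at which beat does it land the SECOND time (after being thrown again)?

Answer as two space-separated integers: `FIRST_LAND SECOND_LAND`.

Beat 0 (L): throw ball1 h=8 -> lands@8:L; in-air after throw: [b1@8:L]
Beat 1 (R): throw ball2 h=6 -> lands@7:R; in-air after throw: [b2@7:R b1@8:L]
Beat 2 (L): throw ball3 h=1 -> lands@3:R; in-air after throw: [b3@3:R b2@7:R b1@8:L]
Beat 3 (R): throw ball3 h=1 -> lands@4:L; in-air after throw: [b3@4:L b2@7:R b1@8:L]
Beat 4 (L): throw ball3 h=1 -> lands@5:R; in-air after throw: [b3@5:R b2@7:R b1@8:L]
Ball 3: thrown@2 h=1 -> first land @3; rethrown@3 h=1 -> second land @4

Answer: 3 4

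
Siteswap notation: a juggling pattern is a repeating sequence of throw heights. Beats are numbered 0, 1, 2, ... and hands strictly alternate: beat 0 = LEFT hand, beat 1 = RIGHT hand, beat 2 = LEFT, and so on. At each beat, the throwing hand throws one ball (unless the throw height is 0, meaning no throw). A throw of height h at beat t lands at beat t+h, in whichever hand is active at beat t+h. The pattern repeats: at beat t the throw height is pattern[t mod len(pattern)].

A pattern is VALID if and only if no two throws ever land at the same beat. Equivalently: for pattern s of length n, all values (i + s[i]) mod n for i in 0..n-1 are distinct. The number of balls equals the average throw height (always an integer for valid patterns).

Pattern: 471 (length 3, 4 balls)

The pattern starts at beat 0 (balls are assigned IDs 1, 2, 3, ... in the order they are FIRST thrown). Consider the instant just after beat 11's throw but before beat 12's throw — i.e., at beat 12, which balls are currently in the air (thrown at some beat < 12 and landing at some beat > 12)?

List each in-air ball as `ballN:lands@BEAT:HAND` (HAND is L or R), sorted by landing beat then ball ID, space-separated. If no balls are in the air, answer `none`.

Beat 0 (L): throw ball1 h=4 -> lands@4:L; in-air after throw: [b1@4:L]
Beat 1 (R): throw ball2 h=7 -> lands@8:L; in-air after throw: [b1@4:L b2@8:L]
Beat 2 (L): throw ball3 h=1 -> lands@3:R; in-air after throw: [b3@3:R b1@4:L b2@8:L]
Beat 3 (R): throw ball3 h=4 -> lands@7:R; in-air after throw: [b1@4:L b3@7:R b2@8:L]
Beat 4 (L): throw ball1 h=7 -> lands@11:R; in-air after throw: [b3@7:R b2@8:L b1@11:R]
Beat 5 (R): throw ball4 h=1 -> lands@6:L; in-air after throw: [b4@6:L b3@7:R b2@8:L b1@11:R]
Beat 6 (L): throw ball4 h=4 -> lands@10:L; in-air after throw: [b3@7:R b2@8:L b4@10:L b1@11:R]
Beat 7 (R): throw ball3 h=7 -> lands@14:L; in-air after throw: [b2@8:L b4@10:L b1@11:R b3@14:L]
Beat 8 (L): throw ball2 h=1 -> lands@9:R; in-air after throw: [b2@9:R b4@10:L b1@11:R b3@14:L]
Beat 9 (R): throw ball2 h=4 -> lands@13:R; in-air after throw: [b4@10:L b1@11:R b2@13:R b3@14:L]
Beat 10 (L): throw ball4 h=7 -> lands@17:R; in-air after throw: [b1@11:R b2@13:R b3@14:L b4@17:R]
Beat 11 (R): throw ball1 h=1 -> lands@12:L; in-air after throw: [b1@12:L b2@13:R b3@14:L b4@17:R]
Beat 12 (L): throw ball1 h=4 -> lands@16:L; in-air after throw: [b2@13:R b3@14:L b1@16:L b4@17:R]

Answer: ball2:lands@13:R ball3:lands@14:L ball4:lands@17:R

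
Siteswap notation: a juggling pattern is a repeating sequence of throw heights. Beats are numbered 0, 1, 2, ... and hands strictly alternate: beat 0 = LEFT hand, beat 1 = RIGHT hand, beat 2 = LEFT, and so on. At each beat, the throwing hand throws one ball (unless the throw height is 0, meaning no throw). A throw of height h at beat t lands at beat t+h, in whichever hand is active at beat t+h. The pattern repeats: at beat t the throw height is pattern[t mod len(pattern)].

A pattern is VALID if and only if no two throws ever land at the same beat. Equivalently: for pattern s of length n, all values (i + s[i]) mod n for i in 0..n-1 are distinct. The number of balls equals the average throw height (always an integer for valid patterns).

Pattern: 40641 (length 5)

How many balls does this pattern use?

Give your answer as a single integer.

Pattern = [4, 0, 6, 4, 1], length n = 5
  position 0: throw height = 4, running sum = 4
  position 1: throw height = 0, running sum = 4
  position 2: throw height = 6, running sum = 10
  position 3: throw height = 4, running sum = 14
  position 4: throw height = 1, running sum = 15
Total sum = 15; balls = sum / n = 15 / 5 = 3

Answer: 3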